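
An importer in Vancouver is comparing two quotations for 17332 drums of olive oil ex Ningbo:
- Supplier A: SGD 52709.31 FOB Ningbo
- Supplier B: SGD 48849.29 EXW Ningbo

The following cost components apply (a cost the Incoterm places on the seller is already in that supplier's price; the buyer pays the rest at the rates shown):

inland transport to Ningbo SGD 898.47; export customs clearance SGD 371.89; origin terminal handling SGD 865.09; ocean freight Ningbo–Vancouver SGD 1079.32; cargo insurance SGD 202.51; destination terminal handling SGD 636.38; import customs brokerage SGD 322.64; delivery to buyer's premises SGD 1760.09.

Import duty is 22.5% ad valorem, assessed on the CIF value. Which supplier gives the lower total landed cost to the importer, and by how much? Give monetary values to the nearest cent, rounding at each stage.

Supplier B is cheaper by SGD 2112.60

Supplier A (FOB):
CIF value = FOB price + freight + insurance = 52709.31 + 1079.32 + 202.51 = 53991.14
Import duty = 53991.14 × 22.5% = 12148.01
Buyer bears (A): 1079.32 + 202.51 + 636.38 + 322.64 + 1760.09 = 4000.94
Landed cost (A) = invoice 52709.31 + 4000.94 + duty 12148.01 = 68858.26
Supplier B (EXW):
CIF value = EXW price + inland to port + export clearance + origin terminal + freight + insurance = 48849.29 + 898.47 + 371.89 + 865.09 + 1079.32 + 202.51 = 52266.57
Import duty = 52266.57 × 22.5% = 11759.98
Buyer bears (B): 898.47 + 371.89 + 865.09 + 1079.32 + 202.51 + 636.38 + 322.64 + 1760.09 = 6136.39
Landed cost (B) = invoice 48849.29 + 6136.39 + duty 11759.98 = 66745.66
Difference = |68858.26 − 66745.66| = 2112.60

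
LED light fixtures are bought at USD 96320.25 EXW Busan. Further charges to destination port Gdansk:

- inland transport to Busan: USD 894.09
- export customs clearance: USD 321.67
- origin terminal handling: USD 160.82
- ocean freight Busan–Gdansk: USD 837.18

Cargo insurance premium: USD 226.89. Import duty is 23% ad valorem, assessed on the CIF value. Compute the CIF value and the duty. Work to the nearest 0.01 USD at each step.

CIF = EXW price + pre-shipment costs + freight + insurance
CIF = 96320.25 + 894.09 + 321.67 + 160.82 + 837.18 + 226.89 = 98760.90
Import duty = 98760.90 × 23% = 22715.01

CIF value: USD 98760.90; import duty: USD 22715.01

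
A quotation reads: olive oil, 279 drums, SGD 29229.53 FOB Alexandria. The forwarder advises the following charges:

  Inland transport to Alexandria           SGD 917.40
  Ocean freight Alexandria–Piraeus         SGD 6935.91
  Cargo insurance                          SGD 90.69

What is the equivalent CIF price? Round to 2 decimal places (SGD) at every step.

Not relevant to the conversion: inland to port — on the seller under both FOB and CIF; already in the FOB price and stays in the CIF price.
From FOB to CIF, the seller additionally bears: freight, insurance.
CIF price = 29229.53 + 6935.91 + 90.69 = 36256.13

CIF price: SGD 36256.13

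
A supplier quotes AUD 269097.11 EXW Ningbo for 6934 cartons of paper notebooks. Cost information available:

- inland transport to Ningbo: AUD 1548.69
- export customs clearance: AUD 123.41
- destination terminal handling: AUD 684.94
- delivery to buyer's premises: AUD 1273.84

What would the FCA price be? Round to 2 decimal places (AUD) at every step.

Not relevant to the conversion: destination terminal, delivery — on the buyer under both terms; not part of either seller's price.
From EXW to FCA, the seller additionally bears: inland to port, export clearance.
FCA price = 269097.11 + 1548.69 + 123.41 = 270769.21

FCA price: AUD 270769.21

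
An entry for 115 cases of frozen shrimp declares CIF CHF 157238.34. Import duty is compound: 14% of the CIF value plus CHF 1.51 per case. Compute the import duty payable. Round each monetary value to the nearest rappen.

Import duty: CHF 22187.02

Ad valorem component: 157238.34 × 14% = 22013.37
Specific component: 115 × 1.51 = 173.65
Import duty = 22013.37 + 173.65 = 22187.02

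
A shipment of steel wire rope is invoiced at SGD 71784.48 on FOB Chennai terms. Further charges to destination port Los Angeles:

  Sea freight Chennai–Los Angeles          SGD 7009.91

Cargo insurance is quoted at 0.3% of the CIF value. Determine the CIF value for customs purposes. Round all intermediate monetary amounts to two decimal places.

Let C be the CIF value. C = FOB price + freight + 0.3% × C
C − 0.3% × C = 71784.48 + 7009.91
0.997 × C = 78794.39
C = 78794.39 / 0.997 = 79031.48
Insurance premium = 0.3% × 79031.48 = 237.09

CIF value: SGD 79031.48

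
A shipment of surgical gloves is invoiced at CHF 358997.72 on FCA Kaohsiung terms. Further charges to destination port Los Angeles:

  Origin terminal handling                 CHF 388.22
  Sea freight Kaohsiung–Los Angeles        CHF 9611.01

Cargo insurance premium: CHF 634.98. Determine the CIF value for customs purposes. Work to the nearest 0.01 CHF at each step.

CIF value: CHF 369631.93

CIF = FCA price + pre-shipment costs + freight + insurance
CIF = 358997.72 + 388.22 + 9611.01 + 634.98 = 369631.93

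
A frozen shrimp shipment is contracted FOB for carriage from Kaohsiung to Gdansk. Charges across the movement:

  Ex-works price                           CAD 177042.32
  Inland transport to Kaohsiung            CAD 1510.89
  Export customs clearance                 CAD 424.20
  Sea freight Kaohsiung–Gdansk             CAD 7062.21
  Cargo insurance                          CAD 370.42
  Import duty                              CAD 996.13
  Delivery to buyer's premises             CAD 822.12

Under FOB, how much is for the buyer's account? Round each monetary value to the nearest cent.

Buyer's account: CAD 9250.88

FOB: the seller bears costs until goods are on board at the origin port; the buyer bears freight, insurance and all costs thereafter.
Seller's account: goods 177042.32 + inland to port 1510.89 + export clearance 424.20 = 178977.41
Buyer's account: freight 7062.21 + insurance 370.42 + duty 996.13 + delivery 822.12 = 9250.88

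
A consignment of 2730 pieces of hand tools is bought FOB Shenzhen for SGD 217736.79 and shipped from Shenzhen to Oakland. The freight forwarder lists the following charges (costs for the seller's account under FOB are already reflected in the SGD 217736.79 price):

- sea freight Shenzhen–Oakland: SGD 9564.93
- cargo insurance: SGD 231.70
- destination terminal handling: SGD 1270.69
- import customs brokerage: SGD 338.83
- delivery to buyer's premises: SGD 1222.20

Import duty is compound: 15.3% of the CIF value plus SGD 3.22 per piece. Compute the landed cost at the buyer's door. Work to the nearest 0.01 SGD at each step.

FOB: the seller bears costs until goods are on board at the origin port; the buyer bears freight, insurance and all costs thereafter.
CIF value = FOB price + freight + insurance = 217736.79 + 9564.93 + 231.70 = 227533.42
Ad valorem component: 227533.42 × 15.3% = 34812.61
Specific component: 2730 × 3.22 = 8790.60
Import duty = 34812.61 + 8790.60 = 43603.21
Buyer bears: freight 9564.93 + insurance 231.70 + destination terminal 1270.69 + brokerage 338.83 + delivery 1222.20 + duty 43603.21 = 56231.56
Landed cost = invoice 217736.79 + 56231.56 = 273968.35

Total landed cost: SGD 273968.35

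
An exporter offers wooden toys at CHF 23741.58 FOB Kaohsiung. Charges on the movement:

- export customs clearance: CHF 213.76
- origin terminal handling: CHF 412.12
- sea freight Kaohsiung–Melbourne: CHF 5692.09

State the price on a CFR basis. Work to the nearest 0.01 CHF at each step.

CFR price: CHF 29433.67

Not relevant to the conversion: export clearance, origin terminal — on the seller under both FOB and CFR; already in the FOB price and stays in the CFR price.
From FOB to CFR, the seller additionally bears: freight.
CFR price = 23741.58 + 5692.09 = 29433.67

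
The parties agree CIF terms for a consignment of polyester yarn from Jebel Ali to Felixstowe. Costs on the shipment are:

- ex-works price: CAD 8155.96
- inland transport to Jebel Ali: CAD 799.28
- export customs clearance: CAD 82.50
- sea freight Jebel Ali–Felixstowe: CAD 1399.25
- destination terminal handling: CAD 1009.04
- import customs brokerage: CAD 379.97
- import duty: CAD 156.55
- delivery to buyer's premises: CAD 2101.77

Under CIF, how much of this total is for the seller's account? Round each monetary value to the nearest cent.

Seller's account: CAD 10436.99

CIF: the seller pays costs through ocean freight and marine insurance to the destination port.
Seller's account: goods 8155.96 + inland to port 799.28 + export clearance 82.50 + freight 1399.25 = 10436.99
Buyer's account: destination terminal 1009.04 + brokerage 379.97 + duty 156.55 + delivery 2101.77 = 3647.33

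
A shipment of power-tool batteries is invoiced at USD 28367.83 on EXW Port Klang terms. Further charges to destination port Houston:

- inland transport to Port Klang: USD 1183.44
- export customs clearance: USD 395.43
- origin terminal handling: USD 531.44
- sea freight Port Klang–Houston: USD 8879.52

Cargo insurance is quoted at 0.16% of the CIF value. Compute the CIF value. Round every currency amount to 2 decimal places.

CIF value: USD 39420.73

Let C be the CIF value. C = EXW price + pre-shipment costs + freight + 0.16% × C
C − 0.16% × C = 28367.83 + 1183.44 + 395.43 + 531.44 + 8879.52
0.9984 × C = 39357.66
C = 39357.66 / 0.9984 = 39420.73
Insurance premium = 0.16% × 39420.73 = 63.07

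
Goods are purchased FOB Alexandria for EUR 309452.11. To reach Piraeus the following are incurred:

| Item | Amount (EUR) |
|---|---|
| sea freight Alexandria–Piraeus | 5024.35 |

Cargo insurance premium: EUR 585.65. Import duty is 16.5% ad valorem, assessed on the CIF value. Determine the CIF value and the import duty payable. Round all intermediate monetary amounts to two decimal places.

CIF = FOB price + freight + insurance
CIF = 309452.11 + 5024.35 + 585.65 = 315062.11
Import duty = 315062.11 × 16.5% = 51985.25

CIF value: EUR 315062.11; import duty: EUR 51985.25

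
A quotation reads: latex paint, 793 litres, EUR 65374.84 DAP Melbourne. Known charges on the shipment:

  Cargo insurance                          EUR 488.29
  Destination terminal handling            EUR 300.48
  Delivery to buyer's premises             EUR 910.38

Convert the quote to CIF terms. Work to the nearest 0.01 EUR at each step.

CIF price: EUR 64163.98

Not relevant to the conversion: insurance — on the seller under both DAP and CIF; already in the DAP price and stays in the CIF price.
From DAP to CIF, the seller no longer bears: destination terminal, delivery.
CIF price = 65374.84 − 300.48 − 910.38 = 64163.98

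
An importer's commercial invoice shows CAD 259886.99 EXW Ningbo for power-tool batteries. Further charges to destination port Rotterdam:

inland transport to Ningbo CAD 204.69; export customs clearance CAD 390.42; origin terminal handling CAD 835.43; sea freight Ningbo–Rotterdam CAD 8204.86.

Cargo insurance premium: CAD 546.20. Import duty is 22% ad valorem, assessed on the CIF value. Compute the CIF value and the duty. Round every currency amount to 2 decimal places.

CIF = EXW price + pre-shipment costs + freight + insurance
CIF = 259886.99 + 204.69 + 390.42 + 835.43 + 8204.86 + 546.20 = 270068.59
Import duty = 270068.59 × 22% = 59415.09

CIF value: CAD 270068.59; import duty: CAD 59415.09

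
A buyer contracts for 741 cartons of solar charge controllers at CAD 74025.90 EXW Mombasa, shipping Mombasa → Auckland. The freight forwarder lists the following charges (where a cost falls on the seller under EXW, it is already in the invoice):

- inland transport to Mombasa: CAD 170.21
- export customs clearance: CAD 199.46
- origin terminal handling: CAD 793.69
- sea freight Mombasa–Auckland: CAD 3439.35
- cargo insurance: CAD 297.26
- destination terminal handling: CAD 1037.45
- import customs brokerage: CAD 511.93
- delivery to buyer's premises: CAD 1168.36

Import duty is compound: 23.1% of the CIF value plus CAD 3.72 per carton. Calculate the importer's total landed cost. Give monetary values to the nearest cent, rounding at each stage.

Total landed cost: CAD 102632.01

EXW: the seller makes goods available at their premises; the buyer bears all onward costs.
CIF value = EXW price + inland to port + export clearance + origin terminal + freight + insurance = 74025.90 + 170.21 + 199.46 + 793.69 + 3439.35 + 297.26 = 78925.87
Ad valorem component: 78925.87 × 23.1% = 18231.88
Specific component: 741 × 3.72 = 2756.52
Import duty = 18231.88 + 2756.52 = 20988.40
Buyer bears: inland to port 170.21 + export clearance 199.46 + origin terminal 793.69 + freight 3439.35 + insurance 297.26 + destination terminal 1037.45 + brokerage 511.93 + delivery 1168.36 + duty 20988.40 = 28606.11
Landed cost = invoice 74025.90 + 28606.11 = 102632.01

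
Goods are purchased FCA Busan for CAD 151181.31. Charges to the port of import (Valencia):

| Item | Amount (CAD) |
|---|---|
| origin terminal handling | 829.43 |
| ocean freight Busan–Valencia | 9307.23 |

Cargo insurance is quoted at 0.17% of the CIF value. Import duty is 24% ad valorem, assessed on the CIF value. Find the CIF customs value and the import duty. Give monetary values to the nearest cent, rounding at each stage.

CIF value: CAD 161592.68; import duty: CAD 38782.24

Let C be the CIF value. C = FCA price + pre-shipment costs + freight + 0.17% × C
C − 0.17% × C = 151181.31 + 829.43 + 9307.23
0.9983 × C = 161317.97
C = 161317.97 / 0.9983 = 161592.68
Insurance premium = 0.17% × 161592.68 = 274.71
Import duty = 161592.68 × 24% = 38782.24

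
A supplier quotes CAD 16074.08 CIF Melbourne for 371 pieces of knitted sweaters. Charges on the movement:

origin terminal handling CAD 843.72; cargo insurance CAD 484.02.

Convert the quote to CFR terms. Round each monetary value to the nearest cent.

CFR price: CAD 15590.06

Not relevant to the conversion: origin terminal — on the seller under both CIF and CFR; already in the CIF price and stays in the CFR price.
From CIF to CFR, the seller no longer bears: insurance.
CFR price = 16074.08 − 484.02 = 15590.06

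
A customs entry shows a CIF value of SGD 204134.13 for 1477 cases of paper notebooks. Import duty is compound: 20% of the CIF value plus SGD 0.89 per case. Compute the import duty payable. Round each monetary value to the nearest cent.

Import duty: SGD 42141.36

Ad valorem component: 204134.13 × 20% = 40826.83
Specific component: 1477 × 0.89 = 1314.53
Import duty = 40826.83 + 1314.53 = 42141.36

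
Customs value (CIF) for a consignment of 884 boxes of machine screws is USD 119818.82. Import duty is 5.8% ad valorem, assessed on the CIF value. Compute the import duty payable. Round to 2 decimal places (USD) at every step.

Import duty: USD 6949.49

Import duty = 119818.82 × 5.8% = 6949.49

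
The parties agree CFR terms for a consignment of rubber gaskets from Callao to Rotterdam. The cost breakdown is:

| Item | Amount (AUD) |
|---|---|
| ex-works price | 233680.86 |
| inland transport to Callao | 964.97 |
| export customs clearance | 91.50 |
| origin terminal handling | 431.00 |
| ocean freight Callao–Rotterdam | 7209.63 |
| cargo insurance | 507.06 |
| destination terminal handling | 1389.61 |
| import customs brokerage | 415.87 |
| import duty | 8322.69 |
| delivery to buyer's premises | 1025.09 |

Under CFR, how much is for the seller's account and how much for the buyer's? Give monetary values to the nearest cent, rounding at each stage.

CFR: the seller pays costs through ocean freight to the destination port, but not insurance.
Seller's account: goods 233680.86 + inland to port 964.97 + export clearance 91.50 + origin terminal 431.00 + freight 7209.63 = 242377.96
Buyer's account: insurance 507.06 + destination terminal 1389.61 + brokerage 415.87 + duty 8322.69 + delivery 1025.09 = 11660.32

Seller: AUD 242377.96; buyer: AUD 11660.32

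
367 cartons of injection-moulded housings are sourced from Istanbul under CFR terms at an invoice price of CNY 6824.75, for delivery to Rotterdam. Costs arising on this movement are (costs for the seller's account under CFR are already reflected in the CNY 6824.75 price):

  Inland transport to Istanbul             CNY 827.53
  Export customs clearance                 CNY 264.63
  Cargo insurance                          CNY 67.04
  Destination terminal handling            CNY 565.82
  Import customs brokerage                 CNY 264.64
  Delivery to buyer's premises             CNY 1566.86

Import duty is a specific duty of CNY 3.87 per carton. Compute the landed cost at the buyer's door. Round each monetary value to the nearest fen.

Total landed cost: CNY 10709.40

CFR: the seller pays costs through ocean freight to the destination port, but not insurance.
Already in the invoice (seller's account under CFR): inland to port, export clearance — exclude.
CIF value = CFR price + insurance = 6824.75 + 67.04 = 6891.79
Import duty = 367 × 3.87 = 1420.29
Buyer bears: insurance 67.04 + destination terminal 565.82 + brokerage 264.64 + delivery 1566.86 + duty 1420.29 = 3884.65
Landed cost = invoice 6824.75 + 3884.65 = 10709.40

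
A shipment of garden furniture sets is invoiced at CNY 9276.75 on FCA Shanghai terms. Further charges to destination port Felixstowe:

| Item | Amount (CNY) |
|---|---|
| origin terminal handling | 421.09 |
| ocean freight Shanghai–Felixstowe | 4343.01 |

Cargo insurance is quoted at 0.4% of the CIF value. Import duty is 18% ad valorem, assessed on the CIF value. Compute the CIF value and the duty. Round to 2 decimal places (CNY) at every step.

CIF value: CNY 14097.24; import duty: CNY 2537.50

Let C be the CIF value. C = FCA price + pre-shipment costs + freight + 0.4% × C
C − 0.4% × C = 9276.75 + 421.09 + 4343.01
0.996 × C = 14040.85
C = 14040.85 / 0.996 = 14097.24
Insurance premium = 0.4% × 14097.24 = 56.39
Import duty = 14097.24 × 18% = 2537.50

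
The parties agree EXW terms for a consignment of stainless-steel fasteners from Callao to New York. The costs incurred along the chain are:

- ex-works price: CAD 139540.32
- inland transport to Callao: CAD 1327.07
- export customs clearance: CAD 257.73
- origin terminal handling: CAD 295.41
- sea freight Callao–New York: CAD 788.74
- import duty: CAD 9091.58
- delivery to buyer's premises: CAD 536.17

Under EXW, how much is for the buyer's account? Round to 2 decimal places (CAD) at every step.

EXW: the seller makes goods available at their premises; the buyer bears all onward costs.
Seller's account: goods 139540.32 = 139540.32
Buyer's account: inland to port 1327.07 + export clearance 257.73 + origin terminal 295.41 + freight 788.74 + duty 9091.58 + delivery 536.17 = 12296.70

Buyer's account: CAD 12296.70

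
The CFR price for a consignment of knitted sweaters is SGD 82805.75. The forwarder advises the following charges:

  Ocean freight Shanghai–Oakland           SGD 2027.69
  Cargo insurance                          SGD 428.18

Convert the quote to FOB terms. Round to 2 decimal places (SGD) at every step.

FOB price: SGD 80778.06

Not relevant to the conversion: insurance — on the buyer under both terms; not part of either seller's price.
From CFR to FOB, the seller no longer bears: freight.
FOB price = 82805.75 − 2027.69 = 80778.06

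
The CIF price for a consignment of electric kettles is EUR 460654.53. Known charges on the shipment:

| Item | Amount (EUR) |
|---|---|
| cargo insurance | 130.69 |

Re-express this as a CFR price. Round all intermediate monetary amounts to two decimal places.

From CIF to CFR, the seller no longer bears: insurance.
CFR price = 460654.53 − 130.69 = 460523.84

CFR price: EUR 460523.84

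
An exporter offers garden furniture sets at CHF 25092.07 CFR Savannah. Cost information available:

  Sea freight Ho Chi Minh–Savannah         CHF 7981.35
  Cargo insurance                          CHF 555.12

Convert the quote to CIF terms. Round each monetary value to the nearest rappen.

Not relevant to the conversion: freight — on the seller under both CFR and CIF; already in the CFR price and stays in the CIF price.
From CFR to CIF, the seller additionally bears: insurance.
CIF price = 25092.07 + 555.12 = 25647.19

CIF price: CHF 25647.19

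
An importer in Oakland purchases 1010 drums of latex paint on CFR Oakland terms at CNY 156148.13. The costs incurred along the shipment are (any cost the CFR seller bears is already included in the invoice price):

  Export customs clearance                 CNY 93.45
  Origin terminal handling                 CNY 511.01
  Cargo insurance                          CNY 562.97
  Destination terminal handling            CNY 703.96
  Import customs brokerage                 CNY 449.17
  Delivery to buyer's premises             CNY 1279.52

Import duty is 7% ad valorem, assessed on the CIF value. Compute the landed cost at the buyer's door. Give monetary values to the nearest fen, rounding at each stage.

CFR: the seller pays costs through ocean freight to the destination port, but not insurance.
Already in the invoice (seller's account under CFR): export clearance, origin terminal — exclude.
CIF value = CFR price + insurance = 156148.13 + 562.97 = 156711.10
Import duty = 156711.10 × 7% = 10969.78
Buyer bears: insurance 562.97 + destination terminal 703.96 + brokerage 449.17 + delivery 1279.52 + duty 10969.78 = 13965.40
Landed cost = invoice 156148.13 + 13965.40 = 170113.53

Total landed cost: CNY 170113.53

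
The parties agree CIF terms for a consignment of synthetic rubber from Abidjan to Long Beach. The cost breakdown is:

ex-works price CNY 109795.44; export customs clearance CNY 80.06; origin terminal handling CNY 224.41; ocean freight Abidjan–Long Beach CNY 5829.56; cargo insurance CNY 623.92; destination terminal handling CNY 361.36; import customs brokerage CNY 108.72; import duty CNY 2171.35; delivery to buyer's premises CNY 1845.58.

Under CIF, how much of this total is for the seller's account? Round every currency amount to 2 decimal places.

Seller's account: CNY 116553.39

CIF: the seller pays costs through ocean freight and marine insurance to the destination port.
Seller's account: goods 109795.44 + export clearance 80.06 + origin terminal 224.41 + freight 5829.56 + insurance 623.92 = 116553.39
Buyer's account: destination terminal 361.36 + brokerage 108.72 + duty 2171.35 + delivery 1845.58 = 4487.01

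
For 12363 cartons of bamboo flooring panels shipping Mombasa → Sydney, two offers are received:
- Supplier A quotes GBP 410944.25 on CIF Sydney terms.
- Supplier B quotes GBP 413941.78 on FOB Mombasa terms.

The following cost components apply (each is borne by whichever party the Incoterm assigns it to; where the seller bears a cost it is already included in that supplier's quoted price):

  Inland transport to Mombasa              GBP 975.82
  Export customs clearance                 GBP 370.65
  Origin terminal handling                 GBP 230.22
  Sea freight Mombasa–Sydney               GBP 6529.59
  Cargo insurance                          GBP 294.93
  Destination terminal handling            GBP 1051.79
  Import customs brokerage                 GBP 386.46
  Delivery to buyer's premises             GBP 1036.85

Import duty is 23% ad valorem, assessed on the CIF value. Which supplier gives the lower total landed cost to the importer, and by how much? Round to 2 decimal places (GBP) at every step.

Supplier A is cheaper by GBP 12081.12

Supplier A (CIF):
The CIF price already equals the CIF value: 410944.25
Import duty = 410944.25 × 23% = 94517.18
Buyer bears (A): 1051.79 + 386.46 + 1036.85 = 2475.10
Landed cost (A) = invoice 410944.25 + 2475.10 + duty 94517.18 = 507936.53
Supplier B (FOB):
CIF value = FOB price + freight + insurance = 413941.78 + 6529.59 + 294.93 = 420766.30
Import duty = 420766.30 × 23% = 96776.25
Buyer bears (B): 6529.59 + 294.93 + 1051.79 + 386.46 + 1036.85 = 9299.62
Landed cost (B) = invoice 413941.78 + 9299.62 + duty 96776.25 = 520017.65
Difference = |507936.53 − 520017.65| = 12081.12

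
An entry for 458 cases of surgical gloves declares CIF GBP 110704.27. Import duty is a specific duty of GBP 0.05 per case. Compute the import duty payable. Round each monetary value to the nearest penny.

Import duty: GBP 22.90

Import duty = 458 × 0.05 = 22.90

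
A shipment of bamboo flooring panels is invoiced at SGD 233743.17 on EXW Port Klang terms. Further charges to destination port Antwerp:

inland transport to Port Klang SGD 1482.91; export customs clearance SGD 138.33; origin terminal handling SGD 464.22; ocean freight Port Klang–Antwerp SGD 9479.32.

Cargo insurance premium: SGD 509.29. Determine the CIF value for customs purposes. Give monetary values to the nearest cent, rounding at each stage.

CIF = EXW price + pre-shipment costs + freight + insurance
CIF = 233743.17 + 1482.91 + 138.33 + 464.22 + 9479.32 + 509.29 = 245817.24

CIF value: SGD 245817.24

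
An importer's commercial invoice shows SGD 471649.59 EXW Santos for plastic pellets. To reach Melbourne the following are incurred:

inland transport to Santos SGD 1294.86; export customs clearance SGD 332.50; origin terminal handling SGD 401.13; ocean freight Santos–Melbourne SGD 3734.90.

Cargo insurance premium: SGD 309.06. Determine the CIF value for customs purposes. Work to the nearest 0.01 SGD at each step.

CIF = EXW price + pre-shipment costs + freight + insurance
CIF = 471649.59 + 1294.86 + 332.50 + 401.13 + 3734.90 + 309.06 = 477722.04

CIF value: SGD 477722.04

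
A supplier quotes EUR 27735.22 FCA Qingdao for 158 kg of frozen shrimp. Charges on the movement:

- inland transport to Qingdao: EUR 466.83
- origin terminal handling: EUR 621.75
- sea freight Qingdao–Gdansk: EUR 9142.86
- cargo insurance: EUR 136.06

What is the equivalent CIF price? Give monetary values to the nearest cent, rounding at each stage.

CIF price: EUR 37635.89

Not relevant to the conversion: inland to port — on the seller under both FCA and CIF; already in the FCA price and stays in the CIF price.
From FCA to CIF, the seller additionally bears: origin terminal, freight, insurance.
CIF price = 27735.22 + 621.75 + 9142.86 + 136.06 = 37635.89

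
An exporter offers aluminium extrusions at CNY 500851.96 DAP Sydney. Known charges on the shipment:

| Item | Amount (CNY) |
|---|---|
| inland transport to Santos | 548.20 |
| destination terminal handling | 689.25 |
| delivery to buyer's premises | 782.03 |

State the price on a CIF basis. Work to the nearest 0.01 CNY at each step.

CIF price: CNY 499380.68

Not relevant to the conversion: inland to port — on the seller under both DAP and CIF; already in the DAP price and stays in the CIF price.
From DAP to CIF, the seller no longer bears: destination terminal, delivery.
CIF price = 500851.96 − 689.25 − 782.03 = 499380.68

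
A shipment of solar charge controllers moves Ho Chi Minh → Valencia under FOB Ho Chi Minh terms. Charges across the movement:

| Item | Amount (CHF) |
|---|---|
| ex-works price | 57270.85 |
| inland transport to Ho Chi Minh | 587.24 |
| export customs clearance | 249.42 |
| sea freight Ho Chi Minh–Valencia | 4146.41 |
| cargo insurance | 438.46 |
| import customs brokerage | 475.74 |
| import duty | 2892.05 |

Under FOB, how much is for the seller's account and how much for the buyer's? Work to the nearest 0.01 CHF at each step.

FOB: the seller bears costs until goods are on board at the origin port; the buyer bears freight, insurance and all costs thereafter.
Seller's account: goods 57270.85 + inland to port 587.24 + export clearance 249.42 = 58107.51
Buyer's account: freight 4146.41 + insurance 438.46 + brokerage 475.74 + duty 2892.05 = 7952.66

Seller: CHF 58107.51; buyer: CHF 7952.66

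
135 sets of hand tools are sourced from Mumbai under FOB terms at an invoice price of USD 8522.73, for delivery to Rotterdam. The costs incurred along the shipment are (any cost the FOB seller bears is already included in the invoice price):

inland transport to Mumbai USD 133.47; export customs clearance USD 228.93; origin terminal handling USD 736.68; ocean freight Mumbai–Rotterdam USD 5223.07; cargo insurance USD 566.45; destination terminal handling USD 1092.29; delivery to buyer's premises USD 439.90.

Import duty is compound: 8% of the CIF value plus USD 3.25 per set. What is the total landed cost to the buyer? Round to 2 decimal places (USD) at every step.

FOB: the seller bears costs until goods are on board at the origin port; the buyer bears freight, insurance and all costs thereafter.
Already in the invoice (seller's account under FOB): inland to port, export clearance, origin terminal — exclude.
CIF value = FOB price + freight + insurance = 8522.73 + 5223.07 + 566.45 = 14312.25
Ad valorem component: 14312.25 × 8% = 1144.98
Specific component: 135 × 3.25 = 438.75
Import duty = 1144.98 + 438.75 = 1583.73
Buyer bears: freight 5223.07 + insurance 566.45 + destination terminal 1092.29 + delivery 439.90 + duty 1583.73 = 8905.44
Landed cost = invoice 8522.73 + 8905.44 = 17428.17

Total landed cost: USD 17428.17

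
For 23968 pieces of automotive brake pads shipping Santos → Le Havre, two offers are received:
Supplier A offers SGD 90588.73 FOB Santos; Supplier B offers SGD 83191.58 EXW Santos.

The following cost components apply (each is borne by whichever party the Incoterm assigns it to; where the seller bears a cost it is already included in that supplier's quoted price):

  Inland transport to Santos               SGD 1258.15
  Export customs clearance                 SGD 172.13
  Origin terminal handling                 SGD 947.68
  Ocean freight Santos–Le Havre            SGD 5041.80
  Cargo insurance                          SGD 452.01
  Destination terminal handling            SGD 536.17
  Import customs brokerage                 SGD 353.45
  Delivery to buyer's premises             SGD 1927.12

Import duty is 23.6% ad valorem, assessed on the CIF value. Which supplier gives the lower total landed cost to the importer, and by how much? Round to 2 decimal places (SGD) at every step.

Supplier B is cheaper by SGD 6203.72

Supplier A (FOB):
CIF value = FOB price + freight + insurance = 90588.73 + 5041.80 + 452.01 = 96082.54
Import duty = 96082.54 × 23.6% = 22675.48
Buyer bears (A): 5041.80 + 452.01 + 536.17 + 353.45 + 1927.12 = 8310.55
Landed cost (A) = invoice 90588.73 + 8310.55 + duty 22675.48 = 121574.76
Supplier B (EXW):
CIF value = EXW price + inland to port + export clearance + origin terminal + freight + insurance = 83191.58 + 1258.15 + 172.13 + 947.68 + 5041.80 + 452.01 = 91063.35
Import duty = 91063.35 × 23.6% = 21490.95
Buyer bears (B): 1258.15 + 172.13 + 947.68 + 5041.80 + 452.01 + 536.17 + 353.45 + 1927.12 = 10688.51
Landed cost (B) = invoice 83191.58 + 10688.51 + duty 21490.95 = 115371.04
Difference = |121574.76 − 115371.04| = 6203.72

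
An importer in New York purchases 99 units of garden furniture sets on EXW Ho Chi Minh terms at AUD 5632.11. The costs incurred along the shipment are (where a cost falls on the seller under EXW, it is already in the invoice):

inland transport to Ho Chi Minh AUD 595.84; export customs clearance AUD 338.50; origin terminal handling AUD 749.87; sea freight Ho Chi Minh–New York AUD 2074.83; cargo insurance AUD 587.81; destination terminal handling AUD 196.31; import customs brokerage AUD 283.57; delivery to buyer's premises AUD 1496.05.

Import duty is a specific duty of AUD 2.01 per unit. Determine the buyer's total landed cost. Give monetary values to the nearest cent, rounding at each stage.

EXW: the seller makes goods available at their premises; the buyer bears all onward costs.
CIF value = EXW price + inland to port + export clearance + origin terminal + freight + insurance = 5632.11 + 595.84 + 338.50 + 749.87 + 2074.83 + 587.81 = 9978.96
Import duty = 99 × 2.01 = 198.99
Buyer bears: inland to port 595.84 + export clearance 338.50 + origin terminal 749.87 + freight 2074.83 + insurance 587.81 + destination terminal 196.31 + brokerage 283.57 + delivery 1496.05 + duty 198.99 = 6521.77
Landed cost = invoice 5632.11 + 6521.77 = 12153.88

Total landed cost: AUD 12153.88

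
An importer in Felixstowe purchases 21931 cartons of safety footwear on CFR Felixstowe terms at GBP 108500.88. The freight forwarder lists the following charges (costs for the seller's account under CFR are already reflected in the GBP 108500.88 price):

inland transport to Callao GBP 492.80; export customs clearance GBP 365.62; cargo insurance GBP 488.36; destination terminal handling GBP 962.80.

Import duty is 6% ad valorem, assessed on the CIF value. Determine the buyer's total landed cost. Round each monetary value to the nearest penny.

CFR: the seller pays costs through ocean freight to the destination port, but not insurance.
Already in the invoice (seller's account under CFR): inland to port, export clearance — exclude.
CIF value = CFR price + insurance = 108500.88 + 488.36 = 108989.24
Import duty = 108989.24 × 6% = 6539.35
Buyer bears: insurance 488.36 + destination terminal 962.80 + duty 6539.35 = 7990.51
Landed cost = invoice 108500.88 + 7990.51 = 116491.39

Total landed cost: GBP 116491.39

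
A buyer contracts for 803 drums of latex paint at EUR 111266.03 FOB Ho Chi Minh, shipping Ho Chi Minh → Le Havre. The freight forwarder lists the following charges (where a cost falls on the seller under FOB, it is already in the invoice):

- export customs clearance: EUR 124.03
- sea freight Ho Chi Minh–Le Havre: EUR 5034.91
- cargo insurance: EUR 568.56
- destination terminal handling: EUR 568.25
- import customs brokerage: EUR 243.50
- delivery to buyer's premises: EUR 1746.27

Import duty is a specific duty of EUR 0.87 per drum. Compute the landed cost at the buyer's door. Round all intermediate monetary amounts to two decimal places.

FOB: the seller bears costs until goods are on board at the origin port; the buyer bears freight, insurance and all costs thereafter.
Already in the invoice (seller's account under FOB): export clearance — exclude.
CIF value = FOB price + freight + insurance = 111266.03 + 5034.91 + 568.56 = 116869.50
Import duty = 803 × 0.87 = 698.61
Buyer bears: freight 5034.91 + insurance 568.56 + destination terminal 568.25 + brokerage 243.50 + delivery 1746.27 + duty 698.61 = 8860.10
Landed cost = invoice 111266.03 + 8860.10 = 120126.13

Total landed cost: EUR 120126.13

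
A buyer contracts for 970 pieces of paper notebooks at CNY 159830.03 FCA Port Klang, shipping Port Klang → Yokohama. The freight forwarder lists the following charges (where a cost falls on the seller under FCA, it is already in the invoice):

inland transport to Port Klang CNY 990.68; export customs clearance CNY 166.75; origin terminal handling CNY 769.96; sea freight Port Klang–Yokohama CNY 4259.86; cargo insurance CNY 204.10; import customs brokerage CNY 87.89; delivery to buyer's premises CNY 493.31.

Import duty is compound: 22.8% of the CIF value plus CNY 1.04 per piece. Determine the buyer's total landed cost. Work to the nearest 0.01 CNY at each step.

FCA: the seller delivers export-cleared goods to the carrier; the buyer bears costs from that point.
Already in the invoice (seller's account under FCA): inland to port, export clearance — exclude.
CIF value = FCA price + origin terminal + freight + insurance = 159830.03 + 769.96 + 4259.86 + 204.10 = 165063.95
Ad valorem component: 165063.95 × 22.8% = 37634.58
Specific component: 970 × 1.04 = 1008.80
Import duty = 37634.58 + 1008.80 = 38643.38
Buyer bears: origin terminal 769.96 + freight 4259.86 + insurance 204.10 + brokerage 87.89 + delivery 493.31 + duty 38643.38 = 44458.50
Landed cost = invoice 159830.03 + 44458.50 = 204288.53

Total landed cost: CNY 204288.53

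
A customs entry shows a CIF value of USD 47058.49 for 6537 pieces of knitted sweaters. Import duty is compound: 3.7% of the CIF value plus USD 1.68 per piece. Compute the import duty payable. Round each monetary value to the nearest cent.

Ad valorem component: 47058.49 × 3.7% = 1741.16
Specific component: 6537 × 1.68 = 10982.16
Import duty = 1741.16 + 10982.16 = 12723.32

Import duty: USD 12723.32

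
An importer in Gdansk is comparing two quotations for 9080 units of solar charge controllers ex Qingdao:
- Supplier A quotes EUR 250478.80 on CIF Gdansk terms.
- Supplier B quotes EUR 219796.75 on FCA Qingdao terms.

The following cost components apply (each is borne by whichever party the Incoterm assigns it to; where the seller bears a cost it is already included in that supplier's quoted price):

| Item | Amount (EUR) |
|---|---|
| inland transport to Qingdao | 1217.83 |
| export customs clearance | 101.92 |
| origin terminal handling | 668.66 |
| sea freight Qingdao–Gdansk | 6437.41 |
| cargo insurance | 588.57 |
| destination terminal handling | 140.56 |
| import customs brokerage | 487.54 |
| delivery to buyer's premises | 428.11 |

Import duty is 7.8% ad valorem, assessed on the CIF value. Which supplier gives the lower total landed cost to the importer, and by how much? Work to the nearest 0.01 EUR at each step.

Supplier A (CIF):
The CIF price already equals the CIF value: 250478.80
Import duty = 250478.80 × 7.8% = 19537.35
Buyer bears (A): 140.56 + 487.54 + 428.11 = 1056.21
Landed cost (A) = invoice 250478.80 + 1056.21 + duty 19537.35 = 271072.36
Supplier B (FCA):
CIF value = FCA price + origin terminal + freight + insurance = 219796.75 + 668.66 + 6437.41 + 588.57 = 227491.39
Import duty = 227491.39 × 7.8% = 17744.33
Buyer bears (B): 668.66 + 6437.41 + 588.57 + 140.56 + 487.54 + 428.11 = 8750.85
Landed cost (B) = invoice 219796.75 + 8750.85 + duty 17744.33 = 246291.93
Difference = |271072.36 − 246291.93| = 24780.43

Supplier B is cheaper by EUR 24780.43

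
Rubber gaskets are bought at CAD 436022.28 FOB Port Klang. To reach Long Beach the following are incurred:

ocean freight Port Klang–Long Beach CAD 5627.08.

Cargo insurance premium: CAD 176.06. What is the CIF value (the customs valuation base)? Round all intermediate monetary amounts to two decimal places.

CIF value: CAD 441825.42

CIF = FOB price + freight + insurance
CIF = 436022.28 + 5627.08 + 176.06 = 441825.42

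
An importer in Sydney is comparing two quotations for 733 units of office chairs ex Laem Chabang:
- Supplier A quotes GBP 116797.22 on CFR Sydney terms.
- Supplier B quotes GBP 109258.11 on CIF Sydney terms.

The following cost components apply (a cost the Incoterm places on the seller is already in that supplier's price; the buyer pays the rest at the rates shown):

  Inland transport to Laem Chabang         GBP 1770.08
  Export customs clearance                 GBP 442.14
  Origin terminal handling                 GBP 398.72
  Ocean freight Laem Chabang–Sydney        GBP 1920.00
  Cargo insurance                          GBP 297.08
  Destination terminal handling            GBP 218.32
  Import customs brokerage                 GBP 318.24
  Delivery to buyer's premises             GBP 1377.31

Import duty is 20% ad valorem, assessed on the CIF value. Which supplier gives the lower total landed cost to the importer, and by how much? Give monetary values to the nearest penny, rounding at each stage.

Supplier B is cheaper by GBP 9403.43

Supplier A (CFR):
CIF value = CFR price + insurance = 116797.22 + 297.08 = 117094.30
Import duty = 117094.30 × 20% = 23418.86
Buyer bears (A): 297.08 + 218.32 + 318.24 + 1377.31 = 2210.95
Landed cost (A) = invoice 116797.22 + 2210.95 + duty 23418.86 = 142427.03
Supplier B (CIF):
The CIF price already equals the CIF value: 109258.11
Import duty = 109258.11 × 20% = 21851.62
Buyer bears (B): 218.32 + 318.24 + 1377.31 = 1913.87
Landed cost (B) = invoice 109258.11 + 1913.87 + duty 21851.62 = 133023.60
Difference = |142427.03 − 133023.60| = 9403.43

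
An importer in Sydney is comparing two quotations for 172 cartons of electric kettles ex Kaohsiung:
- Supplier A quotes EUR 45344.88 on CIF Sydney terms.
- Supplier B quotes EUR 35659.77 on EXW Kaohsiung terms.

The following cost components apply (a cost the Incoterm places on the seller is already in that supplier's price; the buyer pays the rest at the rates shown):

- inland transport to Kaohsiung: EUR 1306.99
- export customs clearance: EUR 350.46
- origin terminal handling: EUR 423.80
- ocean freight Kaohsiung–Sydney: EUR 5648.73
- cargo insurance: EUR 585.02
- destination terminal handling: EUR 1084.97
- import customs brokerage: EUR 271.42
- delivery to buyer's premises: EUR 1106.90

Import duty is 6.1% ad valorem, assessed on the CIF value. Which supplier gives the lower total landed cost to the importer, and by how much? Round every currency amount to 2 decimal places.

Supplier A (CIF):
The CIF price already equals the CIF value: 45344.88
Import duty = 45344.88 × 6.1% = 2766.04
Buyer bears (A): 1084.97 + 271.42 + 1106.90 = 2463.29
Landed cost (A) = invoice 45344.88 + 2463.29 + duty 2766.04 = 50574.21
Supplier B (EXW):
CIF value = EXW price + inland to port + export clearance + origin terminal + freight + insurance = 35659.77 + 1306.99 + 350.46 + 423.80 + 5648.73 + 585.02 = 43974.77
Import duty = 43974.77 × 6.1% = 2682.46
Buyer bears (B): 1306.99 + 350.46 + 423.80 + 5648.73 + 585.02 + 1084.97 + 271.42 + 1106.90 = 10778.29
Landed cost (B) = invoice 35659.77 + 10778.29 + duty 2682.46 = 49120.52
Difference = |50574.21 − 49120.52| = 1453.69

Supplier B is cheaper by EUR 1453.69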